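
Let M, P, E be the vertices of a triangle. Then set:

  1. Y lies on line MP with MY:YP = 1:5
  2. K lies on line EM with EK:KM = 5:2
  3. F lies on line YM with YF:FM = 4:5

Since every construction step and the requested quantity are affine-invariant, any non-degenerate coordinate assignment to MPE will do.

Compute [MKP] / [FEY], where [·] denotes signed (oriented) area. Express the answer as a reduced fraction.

[MKP]:[FEY] = 27/7

Choose coordinates M = (0, 0), P = (1, 0), E = (0, 1).
1. Y lies on line MP with MY:YP = 1:5 ⇒ Y = (1/6, 0)
2. K lies on line EM with EK:KM = 5:2 ⇒ K = (0, 2/7)
3. F lies on line YM with YF:FM = 4:5 ⇒ F = (5/54, 0)
2·[MKP] = -2/7, 2·[FEY] = -2/27
[MKP]:[FEY] = -2/7:-2/27 = 27/7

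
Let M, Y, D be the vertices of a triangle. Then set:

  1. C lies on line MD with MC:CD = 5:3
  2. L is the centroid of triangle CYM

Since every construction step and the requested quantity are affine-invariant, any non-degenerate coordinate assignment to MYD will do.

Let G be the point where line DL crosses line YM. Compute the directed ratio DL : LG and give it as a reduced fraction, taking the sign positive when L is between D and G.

DL:LG = 19/5

Work in coordinates with M = (0, 0), Y = (1, 0), D = (0, 1).
1. C lies on line MD with MC:CD = 5:3 ⇒ C = (0, 5/8)
2. L is the centroid of triangle CYM ⇒ L = (1/3, 5/24)
line DL meets YM at G = (8/19, 0)
L = D + t·(G−D) with t = 19/24, so DL:LG = 19/24:5/24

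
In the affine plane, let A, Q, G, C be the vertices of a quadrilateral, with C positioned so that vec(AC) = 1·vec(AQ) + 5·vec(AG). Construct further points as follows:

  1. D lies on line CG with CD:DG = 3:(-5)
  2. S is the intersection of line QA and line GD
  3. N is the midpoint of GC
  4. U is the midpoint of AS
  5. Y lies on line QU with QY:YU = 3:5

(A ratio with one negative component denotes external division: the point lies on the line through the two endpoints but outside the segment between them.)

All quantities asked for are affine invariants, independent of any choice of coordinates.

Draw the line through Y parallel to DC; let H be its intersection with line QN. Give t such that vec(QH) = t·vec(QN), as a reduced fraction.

Choose coordinates A = (0, 0), Q = (1, 0), G = (0, 1), C = (1, 5).
1. D lies on line CG with CD:DG = 3:(-5) ⇒ D = (5/2, 11)
2. S is the intersection of line QA and line GD ⇒ S = (-1/4, 0)
3. N is the midpoint of GC ⇒ N = (1/2, 3)
4. U is the midpoint of AS ⇒ U = (-1/8, 0)
5. Y lies on line QU with QY:YU = 3:5 ⇒ Y = (37/64, 0)
through Y parallel to DC: direction (-3/2, -6); meets QN at H = (133/160, 81/80)
H = Q + t·(N−Q) with t = 27/80

t = 27/80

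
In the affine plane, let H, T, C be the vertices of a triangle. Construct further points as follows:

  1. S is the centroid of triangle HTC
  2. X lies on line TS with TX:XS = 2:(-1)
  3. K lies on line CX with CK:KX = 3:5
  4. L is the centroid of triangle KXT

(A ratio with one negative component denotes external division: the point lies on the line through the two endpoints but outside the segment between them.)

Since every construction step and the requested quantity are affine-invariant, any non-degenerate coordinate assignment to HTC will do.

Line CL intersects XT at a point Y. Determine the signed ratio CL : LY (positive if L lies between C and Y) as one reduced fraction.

Assign H = (0, 0), T = (1, 0), C = (0, 1) — the answer is frame-independent, so this choice is without loss of generality.
1. S is the centroid of triangle HTC ⇒ S = (1/3, 1/3)
2. X lies on line TS with TX:XS = 2:(-1) ⇒ X = (-1/3, 2/3)
3. K lies on line CX with CK:KX = 3:5 ⇒ K = (-1/8, 7/8)
4. L is the centroid of triangle KXT ⇒ L = (13/72, 37/72)
line CL meets XT at Y = (13/57, 22/57)
L = C + t·(Y−C) with t = 19/24, so CL:LY = 19/24:5/24

CL:LY = 19/5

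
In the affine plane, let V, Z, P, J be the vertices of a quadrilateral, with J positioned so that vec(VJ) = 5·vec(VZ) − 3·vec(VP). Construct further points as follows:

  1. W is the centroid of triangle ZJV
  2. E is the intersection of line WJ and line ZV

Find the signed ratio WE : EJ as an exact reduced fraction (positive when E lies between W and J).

WE:EJ = -1/3

Assign V = (0, 0), Z = (1, 0), P = (0, 1), J = (5, -3) — the answer is frame-independent, so this choice is without loss of generality.
1. W is the centroid of triangle ZJV ⇒ W = (2, -1)
2. E is the intersection of line WJ and line ZV ⇒ E = (1/2, 0)
E = W + t·(J−W) with t = -1/2, so WE:EJ = t:(1−t) = -1/2:3/2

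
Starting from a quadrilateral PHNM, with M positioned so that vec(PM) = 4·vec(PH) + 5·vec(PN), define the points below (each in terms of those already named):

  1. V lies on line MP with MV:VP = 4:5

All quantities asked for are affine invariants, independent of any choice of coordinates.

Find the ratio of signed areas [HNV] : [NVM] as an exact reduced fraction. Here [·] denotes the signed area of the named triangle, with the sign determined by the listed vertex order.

Work in coordinates with P = (0, 0), H = (1, 0), N = (0, 1), M = (4, 5).
1. V lies on line MP with MV:VP = 4:5 ⇒ V = (20/9, 25/9)
2·[HNV] = -4, 2·[NVM] = 16/9
[HNV]:[NVM] = -4:16/9 = -9/4

[HNV]:[NVM] = -9/4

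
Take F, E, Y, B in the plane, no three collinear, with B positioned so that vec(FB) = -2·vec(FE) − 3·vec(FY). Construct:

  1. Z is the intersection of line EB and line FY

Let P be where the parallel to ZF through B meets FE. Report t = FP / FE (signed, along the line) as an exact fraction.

Assign F = (0, 0), E = (1, 0), Y = (0, 1), B = (-2, -3) — the answer is frame-independent, so this choice is without loss of generality.
1. Z is the intersection of line EB and line FY ⇒ Z = (0, -1)
through B parallel to ZF: direction (0, 1); meets FE at P = (-2, 0)
P = F + t·(E−F) with t = -2

t = -2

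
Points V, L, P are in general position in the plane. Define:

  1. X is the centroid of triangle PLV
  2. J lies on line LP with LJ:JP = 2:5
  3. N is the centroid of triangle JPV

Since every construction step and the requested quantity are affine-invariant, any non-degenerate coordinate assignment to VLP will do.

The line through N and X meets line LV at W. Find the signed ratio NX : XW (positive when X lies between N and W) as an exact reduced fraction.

NX:XW = 2/7

Set V = (0, 0), L = (1, 0), P = (0, 1); any affine frame gives the same invariant.
1. X is the centroid of triangle PLV ⇒ X = (1/3, 1/3)
2. J lies on line LP with LJ:JP = 2:5 ⇒ J = (5/7, 2/7)
3. N is the centroid of triangle JPV ⇒ N = (5/21, 3/7)
line NX meets LV at W = (2/3, 0)
X = N + t·(W−N) with t = 2/9, so NX:XW = 2/9:7/9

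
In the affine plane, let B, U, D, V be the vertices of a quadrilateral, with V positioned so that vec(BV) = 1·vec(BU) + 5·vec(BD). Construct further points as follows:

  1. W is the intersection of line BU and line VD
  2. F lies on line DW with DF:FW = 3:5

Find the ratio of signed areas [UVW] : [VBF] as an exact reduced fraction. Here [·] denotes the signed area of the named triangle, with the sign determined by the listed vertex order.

Work in coordinates with B = (0, 0), U = (1, 0), D = (0, 1), V = (1, 5).
1. W is the intersection of line BU and line VD ⇒ W = (-1/4, 0)
2. F lies on line DW with DF:FW = 3:5 ⇒ F = (-3/32, 5/8)
2·[UVW] = 25/4, 2·[VBF] = -35/32
[UVW]:[VBF] = 25/4:-35/32 = -40/7

[UVW]:[VBF] = -40/7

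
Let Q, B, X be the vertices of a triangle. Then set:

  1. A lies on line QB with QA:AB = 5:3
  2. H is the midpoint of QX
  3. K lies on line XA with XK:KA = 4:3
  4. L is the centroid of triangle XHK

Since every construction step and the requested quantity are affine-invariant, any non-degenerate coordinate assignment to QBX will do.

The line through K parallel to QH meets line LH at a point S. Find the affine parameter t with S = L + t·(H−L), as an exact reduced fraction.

Assign Q = (0, 0), B = (1, 0), X = (0, 1) — the answer is frame-independent, so this choice is without loss of generality.
1. A lies on line QB with QA:AB = 5:3 ⇒ A = (5/8, 0)
2. H is the midpoint of QX ⇒ H = (0, 1/2)
3. K lies on line XA with XK:KA = 4:3 ⇒ K = (5/14, 3/7)
4. L is the centroid of triangle XHK ⇒ L = (5/42, 9/14)
through K parallel to QH: direction (0, 1/2); meets LH at S = (5/14, 13/14)
S = L + t·(H−L) with t = -2

t = -2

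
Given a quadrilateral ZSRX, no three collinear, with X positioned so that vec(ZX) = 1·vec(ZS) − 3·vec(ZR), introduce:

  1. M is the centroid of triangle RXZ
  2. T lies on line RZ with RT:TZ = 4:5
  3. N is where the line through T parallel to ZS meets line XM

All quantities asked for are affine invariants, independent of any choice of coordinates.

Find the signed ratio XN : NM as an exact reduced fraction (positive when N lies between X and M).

Assign Z = (0, 0), S = (1, 0), R = (0, 1), X = (1, -3) — the answer is frame-independent, so this choice is without loss of generality.
1. M is the centroid of triangle RXZ ⇒ M = (1/3, -2/3)
2. T lies on line RZ with RT:TZ = 4:5 ⇒ T = (0, 5/9)
3. N is where the line through T parallel to ZS meets line XM ⇒ N = (-1/63, 5/9)
N = X + t·(M−X) with t = 32/21, so XN:NM = t:(1−t) = 32/21:-11/21

XN:NM = -32/11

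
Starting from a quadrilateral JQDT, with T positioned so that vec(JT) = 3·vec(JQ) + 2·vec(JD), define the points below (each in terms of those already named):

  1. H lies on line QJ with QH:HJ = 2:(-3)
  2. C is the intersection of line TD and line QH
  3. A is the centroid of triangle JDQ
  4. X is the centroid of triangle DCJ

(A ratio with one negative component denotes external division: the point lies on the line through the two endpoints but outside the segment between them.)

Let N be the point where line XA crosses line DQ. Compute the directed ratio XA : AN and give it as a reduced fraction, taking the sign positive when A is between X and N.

Choose coordinates J = (0, 0), Q = (1, 0), D = (0, 1), T = (3, 2).
1. H lies on line QJ with QH:HJ = 2:(-3) ⇒ H = (3, 0)
2. C is the intersection of line TD and line QH ⇒ C = (-3, 0)
3. A is the centroid of triangle JDQ ⇒ A = (1/3, 1/3)
4. X is the centroid of triangle DCJ ⇒ X = (-1, 1/3)
line XA meets DQ at N = (2/3, 1/3)
A = X + t·(N−X) with t = 4/5, so XA:AN = 4/5:1/5

XA:AN = 4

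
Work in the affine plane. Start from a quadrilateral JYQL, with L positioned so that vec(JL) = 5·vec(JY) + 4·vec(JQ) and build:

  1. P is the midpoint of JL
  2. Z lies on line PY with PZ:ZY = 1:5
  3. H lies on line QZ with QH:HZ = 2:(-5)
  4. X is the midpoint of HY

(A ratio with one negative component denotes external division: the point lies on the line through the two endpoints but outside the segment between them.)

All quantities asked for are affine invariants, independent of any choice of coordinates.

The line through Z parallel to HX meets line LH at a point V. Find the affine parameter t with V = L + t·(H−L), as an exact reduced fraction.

Choose coordinates J = (0, 0), Y = (1, 0), Q = (0, 1), L = (5, 4).
1. P is the midpoint of JL ⇒ P = (5/2, 2)
2. Z lies on line PY with PZ:ZY = 1:5 ⇒ Z = (9/4, 5/3)
3. H lies on line QZ with QH:HZ = 2:(-5) ⇒ H = (-3/2, 5/9)
4. X is the midpoint of HY ⇒ X = (-1/4, 5/18)
through Z parallel to HX: direction (5/4, -5/18); meets LH at V = (191/176, 1525/792)
V = L + t·(H−L) with t = 53/88

t = 53/88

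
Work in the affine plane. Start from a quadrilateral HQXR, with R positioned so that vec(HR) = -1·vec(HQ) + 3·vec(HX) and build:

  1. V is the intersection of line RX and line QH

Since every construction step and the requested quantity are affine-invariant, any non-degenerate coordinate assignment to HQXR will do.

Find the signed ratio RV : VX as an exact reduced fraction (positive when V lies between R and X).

Set H = (0, 0), Q = (1, 0), X = (0, 1), R = (-1, 3); any affine frame gives the same invariant.
1. V is the intersection of line RX and line QH ⇒ V = (1/2, 0)
V = R + t·(X−R) with t = 3/2, so RV:VX = t:(1−t) = 3/2:-1/2

RV:VX = -3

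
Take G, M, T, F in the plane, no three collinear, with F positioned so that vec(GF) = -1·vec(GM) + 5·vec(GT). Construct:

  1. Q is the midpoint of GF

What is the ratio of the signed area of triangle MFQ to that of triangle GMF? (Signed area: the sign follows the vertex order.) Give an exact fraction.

Assign G = (0, 0), M = (1, 0), T = (0, 1), F = (-1, 5) — the answer is frame-independent, so this choice is without loss of generality.
1. Q is the midpoint of GF ⇒ Q = (-1/2, 5/2)
2·[MFQ] = 5/2, 2·[GMF] = 5
[MFQ]:[GMF] = 5/2:5 = 1/2

[MFQ]:[GMF] = 1/2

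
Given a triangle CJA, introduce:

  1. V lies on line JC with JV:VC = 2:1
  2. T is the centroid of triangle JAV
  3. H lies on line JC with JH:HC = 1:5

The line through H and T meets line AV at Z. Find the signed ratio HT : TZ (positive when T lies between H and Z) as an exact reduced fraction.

Work in coordinates with C = (0, 0), J = (1, 0), A = (0, 1).
1. V lies on line JC with JV:VC = 2:1 ⇒ V = (1/3, 0)
2. T is the centroid of triangle JAV ⇒ T = (4/9, 1/3)
3. H lies on line JC with JH:HC = 1:5 ⇒ H = (5/6, 0)
line HT meets AV at Z = (2/15, 3/5)
T = H + t·(Z−H) with t = 5/9, so HT:TZ = 5/9:4/9

HT:TZ = 5/4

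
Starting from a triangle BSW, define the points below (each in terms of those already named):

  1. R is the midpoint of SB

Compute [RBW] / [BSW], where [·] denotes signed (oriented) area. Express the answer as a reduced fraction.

[RBW]:[BSW] = -1/2

Assign B = (0, 0), S = (1, 0), W = (0, 1) — the answer is frame-independent, so this choice is without loss of generality.
1. R is the midpoint of SB ⇒ R = (1/2, 0)
2·[RBW] = -1/2, 2·[BSW] = 1
[RBW]:[BSW] = -1/2:1 = -1/2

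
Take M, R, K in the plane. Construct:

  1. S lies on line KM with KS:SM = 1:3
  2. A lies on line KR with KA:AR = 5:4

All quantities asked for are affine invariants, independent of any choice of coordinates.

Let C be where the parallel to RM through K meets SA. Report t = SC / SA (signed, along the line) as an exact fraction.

t = -9/11

Work in coordinates with M = (0, 0), R = (1, 0), K = (0, 1).
1. S lies on line KM with KS:SM = 1:3 ⇒ S = (0, 3/4)
2. A lies on line KR with KA:AR = 5:4 ⇒ A = (5/9, 4/9)
through K parallel to RM: direction (-1, 0); meets SA at C = (-5/11, 1)
C = S + t·(A−S) with t = -9/11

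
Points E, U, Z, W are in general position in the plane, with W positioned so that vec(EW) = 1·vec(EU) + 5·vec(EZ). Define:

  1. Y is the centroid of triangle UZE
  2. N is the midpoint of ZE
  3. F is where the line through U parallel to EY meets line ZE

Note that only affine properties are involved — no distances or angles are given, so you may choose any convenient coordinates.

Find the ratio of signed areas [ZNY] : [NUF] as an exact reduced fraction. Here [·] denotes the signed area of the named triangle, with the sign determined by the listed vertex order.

Set E = (0, 0), U = (1, 0), Z = (0, 1), W = (1, 5); any affine frame gives the same invariant.
1. Y is the centroid of triangle UZE ⇒ Y = (1/3, 1/3)
2. N is the midpoint of ZE ⇒ N = (0, 1/2)
3. F is where the line through U parallel to EY meets line ZE ⇒ F = (0, -1)
2·[ZNY] = 1/6, 2·[NUF] = -3/2
[ZNY]:[NUF] = 1/6:-3/2 = -1/9

[ZNY]:[NUF] = -1/9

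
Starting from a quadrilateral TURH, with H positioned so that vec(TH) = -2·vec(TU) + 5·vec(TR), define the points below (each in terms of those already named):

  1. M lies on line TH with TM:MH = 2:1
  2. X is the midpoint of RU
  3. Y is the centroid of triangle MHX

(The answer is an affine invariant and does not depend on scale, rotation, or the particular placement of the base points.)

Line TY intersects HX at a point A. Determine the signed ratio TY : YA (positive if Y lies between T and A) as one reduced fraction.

Set T = (0, 0), U = (1, 0), R = (0, 1), H = (-2, 5); any affine frame gives the same invariant.
1. M lies on line TH with TM:MH = 2:1 ⇒ M = (-4/3, 10/3)
2. X is the midpoint of RU ⇒ X = (1/2, 1/2)
3. Y is the centroid of triangle MHX ⇒ Y = (-17/18, 53/18)
line TY meets HX at A = (-17/16, 53/16)
Y = T + t·(A−T) with t = 8/9, so TY:YA = 8/9:1/9

TY:YA = 8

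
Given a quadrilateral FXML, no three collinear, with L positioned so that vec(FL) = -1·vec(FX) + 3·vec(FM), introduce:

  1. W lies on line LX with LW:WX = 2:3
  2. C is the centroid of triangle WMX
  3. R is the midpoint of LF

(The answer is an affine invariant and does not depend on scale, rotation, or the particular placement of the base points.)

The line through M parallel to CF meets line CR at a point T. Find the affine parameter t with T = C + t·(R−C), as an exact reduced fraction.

Assign F = (0, 0), X = (1, 0), M = (0, 1), L = (-1, 3) — the answer is frame-independent, so this choice is without loss of generality.
1. W lies on line LX with LW:WX = 2:3 ⇒ W = (-1/5, 9/5)
2. C is the centroid of triangle WMX ⇒ C = (4/15, 14/15)
3. R is the midpoint of LF ⇒ R = (-1/2, 3/2)
through M parallel to CF: direction (-4/15, -14/15); meets CR at T = (2/65, 72/65)
T = C + t·(R−C) with t = 4/13

t = 4/13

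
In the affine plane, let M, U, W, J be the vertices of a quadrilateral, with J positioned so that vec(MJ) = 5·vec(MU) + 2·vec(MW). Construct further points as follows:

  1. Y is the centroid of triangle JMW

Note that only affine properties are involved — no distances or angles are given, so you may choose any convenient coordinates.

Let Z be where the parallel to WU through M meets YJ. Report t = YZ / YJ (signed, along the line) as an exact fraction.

Set M = (0, 0), U = (1, 0), W = (0, 1), J = (5, 2); any affine frame gives the same invariant.
1. Y is the centroid of triangle JMW ⇒ Y = (5/3, 1)
through M parallel to WU: direction (1, -1); meets YJ at Z = (-5/13, 5/13)
Z = Y + t·(J−Y) with t = -8/13

t = -8/13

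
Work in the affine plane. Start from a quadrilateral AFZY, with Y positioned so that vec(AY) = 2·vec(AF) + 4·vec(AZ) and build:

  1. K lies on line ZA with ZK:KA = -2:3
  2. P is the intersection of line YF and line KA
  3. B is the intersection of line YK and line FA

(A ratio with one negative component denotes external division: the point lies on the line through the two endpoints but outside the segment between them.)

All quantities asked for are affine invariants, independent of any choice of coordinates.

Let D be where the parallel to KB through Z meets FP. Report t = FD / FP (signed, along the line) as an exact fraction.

t = -3/7

Choose coordinates A = (0, 0), F = (1, 0), Z = (0, 1), Y = (2, 4).
1. K lies on line ZA with ZK:KA = -2:3 ⇒ K = (0, 3)
2. P is the intersection of line YF and line KA ⇒ P = (0, -4)
3. B is the intersection of line YK and line FA ⇒ B = (-6, 0)
through Z parallel to KB: direction (-6, -3); meets FP at D = (10/7, 12/7)
D = F + t·(P−F) with t = -3/7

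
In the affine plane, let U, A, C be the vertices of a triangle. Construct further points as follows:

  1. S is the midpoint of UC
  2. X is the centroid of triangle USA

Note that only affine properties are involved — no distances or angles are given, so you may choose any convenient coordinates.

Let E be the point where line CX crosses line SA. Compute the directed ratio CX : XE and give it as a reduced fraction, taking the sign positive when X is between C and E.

CX:XE = -4

Assign U = (0, 0), A = (1, 0), C = (0, 1) — the answer is frame-independent, so this choice is without loss of generality.
1. S is the midpoint of UC ⇒ S = (0, 1/2)
2. X is the centroid of triangle USA ⇒ X = (1/3, 1/6)
line CX meets SA at E = (1/4, 3/8)
X = C + t·(E−C) with t = 4/3, so CX:XE = 4/3:-1/3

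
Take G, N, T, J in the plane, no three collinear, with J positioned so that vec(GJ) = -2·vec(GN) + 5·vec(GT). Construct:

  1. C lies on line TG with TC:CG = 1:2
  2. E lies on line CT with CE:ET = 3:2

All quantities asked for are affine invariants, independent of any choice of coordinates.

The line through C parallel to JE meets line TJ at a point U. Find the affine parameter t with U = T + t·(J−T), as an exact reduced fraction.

t = 5/2

Set G = (0, 0), N = (1, 0), T = (0, 1), J = (-2, 5); any affine frame gives the same invariant.
1. C lies on line TG with TC:CG = 1:2 ⇒ C = (0, 2/3)
2. E lies on line CT with CE:ET = 3:2 ⇒ E = (0, 13/15)
through C parallel to JE: direction (2, -62/15); meets TJ at U = (-5, 11)
U = T + t·(J−T) with t = 5/2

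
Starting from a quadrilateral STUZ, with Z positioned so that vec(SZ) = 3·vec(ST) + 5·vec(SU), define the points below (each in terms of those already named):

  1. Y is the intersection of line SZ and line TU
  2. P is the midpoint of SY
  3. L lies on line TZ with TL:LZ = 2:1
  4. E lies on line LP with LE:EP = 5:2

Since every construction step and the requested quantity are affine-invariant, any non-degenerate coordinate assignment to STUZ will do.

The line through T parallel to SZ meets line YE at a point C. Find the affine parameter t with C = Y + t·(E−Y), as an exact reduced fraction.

Set S = (0, 0), T = (1, 0), U = (0, 1), Z = (3, 5); any affine frame gives the same invariant.
1. Y is the intersection of line SZ and line TU ⇒ Y = (3/8, 5/8)
2. P is the midpoint of SY ⇒ P = (3/16, 5/16)
3. L lies on line TZ with TL:LZ = 2:1 ⇒ L = (7/3, 10/3)
4. E lies on line LP with LE:EP = 5:2 ⇒ E = (269/336, 395/336)
through T parallel to SZ: direction (3, 5); meets YE at C = (155/32, 205/32)
C = Y + t·(E−Y) with t = 21/2

t = 21/2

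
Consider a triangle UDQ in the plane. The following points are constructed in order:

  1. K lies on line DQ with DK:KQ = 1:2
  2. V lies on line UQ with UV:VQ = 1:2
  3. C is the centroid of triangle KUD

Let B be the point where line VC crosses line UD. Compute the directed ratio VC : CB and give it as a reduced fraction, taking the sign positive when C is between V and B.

Choose coordinates U = (0, 0), D = (1, 0), Q = (0, 1).
1. K lies on line DQ with DK:KQ = 1:2 ⇒ K = (2/3, 1/3)
2. V lies on line UQ with UV:VQ = 1:2 ⇒ V = (0, 1/3)
3. C is the centroid of triangle KUD ⇒ C = (5/9, 1/9)
line VC meets UD at B = (5/6, 0)
C = V + t·(B−V) with t = 2/3, so VC:CB = 2/3:1/3

VC:CB = 2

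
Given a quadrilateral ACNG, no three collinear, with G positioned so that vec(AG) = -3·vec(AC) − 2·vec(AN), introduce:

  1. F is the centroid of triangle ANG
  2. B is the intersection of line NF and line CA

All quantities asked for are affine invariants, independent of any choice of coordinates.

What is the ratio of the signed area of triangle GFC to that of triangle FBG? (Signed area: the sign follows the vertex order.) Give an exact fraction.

Work in coordinates with A = (0, 0), C = (1, 0), N = (0, 1), G = (-3, -2).
1. F is the centroid of triangle ANG ⇒ F = (-1, -1/3)
2. B is the intersection of line NF and line CA ⇒ B = (-3/4, 0)
2·[GFC] = -8/3, 2·[FBG] = 1/4
[GFC]:[FBG] = -8/3:1/4 = -32/3

[GFC]:[FBG] = -32/3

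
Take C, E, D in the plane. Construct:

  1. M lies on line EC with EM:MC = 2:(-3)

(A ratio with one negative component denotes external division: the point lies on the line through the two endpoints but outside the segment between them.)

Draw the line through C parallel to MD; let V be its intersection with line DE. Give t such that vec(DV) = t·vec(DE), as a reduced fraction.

t = 3/2

Assign C = (0, 0), E = (1, 0), D = (0, 1) — the answer is frame-independent, so this choice is without loss of generality.
1. M lies on line EC with EM:MC = 2:(-3) ⇒ M = (3, 0)
through C parallel to MD: direction (-3, 1); meets DE at V = (3/2, -1/2)
V = D + t·(E−D) with t = 3/2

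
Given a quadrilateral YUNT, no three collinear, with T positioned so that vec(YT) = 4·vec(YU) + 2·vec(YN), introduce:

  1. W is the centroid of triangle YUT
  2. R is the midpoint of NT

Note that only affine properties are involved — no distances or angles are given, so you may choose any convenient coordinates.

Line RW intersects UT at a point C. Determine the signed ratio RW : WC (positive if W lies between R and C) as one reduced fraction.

Work in coordinates with Y = (0, 0), U = (1, 0), N = (0, 1), T = (4, 2).
1. W is the centroid of triangle YUT ⇒ W = (5/3, 2/3)
2. R is the midpoint of NT ⇒ R = (2, 3/2)
line RW meets UT at C = (17/11, 4/11)
W = R + t·(C−R) with t = 11/15, so RW:WC = 11/15:4/15

RW:WC = 11/4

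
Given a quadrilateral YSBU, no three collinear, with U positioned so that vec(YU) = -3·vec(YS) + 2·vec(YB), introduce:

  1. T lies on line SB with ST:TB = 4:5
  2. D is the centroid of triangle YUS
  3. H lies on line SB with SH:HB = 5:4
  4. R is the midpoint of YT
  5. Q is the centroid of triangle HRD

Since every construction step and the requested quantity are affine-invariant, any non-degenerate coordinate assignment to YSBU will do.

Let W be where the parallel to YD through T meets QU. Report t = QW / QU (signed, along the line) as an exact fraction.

t = -1/3

Set Y = (0, 0), S = (1, 0), B = (0, 1), U = (-3, 2); any affine frame gives the same invariant.
1. T lies on line SB with ST:TB = 4:5 ⇒ T = (5/9, 4/9)
2. D is the centroid of triangle YUS ⇒ D = (-2/3, 2/3)
3. H lies on line SB with SH:HB = 5:4 ⇒ H = (4/9, 5/9)
4. R is the midpoint of YT ⇒ R = (5/18, 2/9)
5. Q is the centroid of triangle HRD ⇒ Q = (1/54, 13/27)
through T parallel to YD: direction (-2/3, 2/3); meets QU at W = (83/81, -2/81)
W = Q + t·(U−Q) with t = -1/3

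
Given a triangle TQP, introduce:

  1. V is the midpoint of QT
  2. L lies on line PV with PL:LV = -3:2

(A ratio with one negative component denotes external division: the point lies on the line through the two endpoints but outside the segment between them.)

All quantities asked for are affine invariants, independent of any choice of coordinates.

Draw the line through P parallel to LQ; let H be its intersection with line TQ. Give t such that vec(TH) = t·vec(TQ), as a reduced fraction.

Choose coordinates T = (0, 0), Q = (1, 0), P = (0, 1).
1. V is the midpoint of QT ⇒ V = (1/2, 0)
2. L lies on line PV with PL:LV = -3:2 ⇒ L = (3/2, -2)
through P parallel to LQ: direction (-1/2, 2); meets TQ at H = (1/4, 0)
H = T + t·(Q−T) with t = 1/4

t = 1/4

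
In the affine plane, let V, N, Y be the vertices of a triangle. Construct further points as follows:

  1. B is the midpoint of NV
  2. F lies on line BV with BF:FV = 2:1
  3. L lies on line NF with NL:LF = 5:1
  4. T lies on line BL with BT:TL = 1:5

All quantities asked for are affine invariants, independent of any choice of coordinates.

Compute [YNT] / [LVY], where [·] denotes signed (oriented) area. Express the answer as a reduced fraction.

Work in coordinates with V = (0, 0), N = (1, 0), Y = (0, 1).
1. B is the midpoint of NV ⇒ B = (1/2, 0)
2. F lies on line BV with BF:FV = 2:1 ⇒ F = (1/6, 0)
3. L lies on line NF with NL:LF = 5:1 ⇒ L = (11/36, 0)
4. T lies on line BL with BT:TL = 1:5 ⇒ T = (101/216, 0)
2·[YNT] = -115/216, 2·[LVY] = -11/36
[YNT]:[LVY] = -115/216:-11/36 = 115/66

[YNT]:[LVY] = 115/66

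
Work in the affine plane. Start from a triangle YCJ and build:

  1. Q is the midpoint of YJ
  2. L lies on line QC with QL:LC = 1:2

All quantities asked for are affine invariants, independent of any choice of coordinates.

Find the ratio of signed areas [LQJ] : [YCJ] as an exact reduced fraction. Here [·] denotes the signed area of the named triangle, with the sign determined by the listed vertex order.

Work in coordinates with Y = (0, 0), C = (1, 0), J = (0, 1).
1. Q is the midpoint of YJ ⇒ Q = (0, 1/2)
2. L lies on line QC with QL:LC = 1:2 ⇒ L = (1/3, 1/3)
2·[LQJ] = -1/6, 2·[YCJ] = 1
[LQJ]:[YCJ] = -1/6:1 = -1/6

[LQJ]:[YCJ] = -1/6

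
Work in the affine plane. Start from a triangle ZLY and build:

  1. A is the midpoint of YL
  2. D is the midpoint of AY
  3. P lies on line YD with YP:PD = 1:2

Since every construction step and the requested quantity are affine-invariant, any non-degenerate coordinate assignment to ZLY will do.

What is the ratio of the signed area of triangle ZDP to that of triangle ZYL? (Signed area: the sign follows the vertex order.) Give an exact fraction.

[ZDP]:[ZYL] = -1/6

Choose coordinates Z = (0, 0), L = (1, 0), Y = (0, 1).
1. A is the midpoint of YL ⇒ A = (1/2, 1/2)
2. D is the midpoint of AY ⇒ D = (1/4, 3/4)
3. P lies on line YD with YP:PD = 1:2 ⇒ P = (1/12, 11/12)
2·[ZDP] = 1/6, 2·[ZYL] = -1
[ZDP]:[ZYL] = 1/6:-1 = -1/6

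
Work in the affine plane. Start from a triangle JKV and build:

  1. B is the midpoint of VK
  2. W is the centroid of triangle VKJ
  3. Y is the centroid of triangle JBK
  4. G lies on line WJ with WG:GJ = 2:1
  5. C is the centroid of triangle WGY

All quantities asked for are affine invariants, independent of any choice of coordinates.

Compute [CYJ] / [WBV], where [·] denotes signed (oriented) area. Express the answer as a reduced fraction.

Assign J = (0, 0), K = (1, 0), V = (0, 1) — the answer is frame-independent, so this choice is without loss of generality.
1. B is the midpoint of VK ⇒ B = (1/2, 1/2)
2. W is the centroid of triangle VKJ ⇒ W = (1/3, 1/3)
3. Y is the centroid of triangle JBK ⇒ Y = (1/2, 1/6)
4. G lies on line WJ with WG:GJ = 2:1 ⇒ G = (1/9, 1/9)
5. C is the centroid of triangle WGY ⇒ C = (17/54, 11/54)
2·[CYJ] = -4/81, 2·[WBV] = 1/6
[CYJ]:[WBV] = -4/81:1/6 = -8/27

[CYJ]:[WBV] = -8/27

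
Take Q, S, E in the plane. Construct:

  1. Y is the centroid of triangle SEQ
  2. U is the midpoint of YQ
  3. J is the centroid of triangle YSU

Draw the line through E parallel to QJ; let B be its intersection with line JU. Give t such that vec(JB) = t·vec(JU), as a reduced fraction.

t = 9

Work in coordinates with Q = (0, 0), S = (1, 0), E = (0, 1).
1. Y is the centroid of triangle SEQ ⇒ Y = (1/3, 1/3)
2. U is the midpoint of YQ ⇒ U = (1/6, 1/6)
3. J is the centroid of triangle YSU ⇒ J = (1/2, 1/6)
through E parallel to QJ: direction (1/2, 1/6); meets JU at B = (-5/2, 1/6)
B = J + t·(U−J) with t = 9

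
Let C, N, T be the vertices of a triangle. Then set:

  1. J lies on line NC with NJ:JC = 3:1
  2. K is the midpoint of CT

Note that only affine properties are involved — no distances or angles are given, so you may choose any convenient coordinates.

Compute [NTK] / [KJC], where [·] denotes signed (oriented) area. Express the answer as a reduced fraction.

[NTK]:[KJC] = -4

Work in coordinates with C = (0, 0), N = (1, 0), T = (0, 1).
1. J lies on line NC with NJ:JC = 3:1 ⇒ J = (1/4, 0)
2. K is the midpoint of CT ⇒ K = (0, 1/2)
2·[NTK] = 1/2, 2·[KJC] = -1/8
[NTK]:[KJC] = 1/2:-1/8 = -4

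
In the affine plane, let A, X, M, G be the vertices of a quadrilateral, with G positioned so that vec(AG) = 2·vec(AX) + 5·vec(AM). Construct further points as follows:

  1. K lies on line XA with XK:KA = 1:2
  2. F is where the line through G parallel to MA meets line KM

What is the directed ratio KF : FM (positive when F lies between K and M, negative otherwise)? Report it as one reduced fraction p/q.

Work in coordinates with A = (0, 0), X = (1, 0), M = (0, 1), G = (2, 5).
1. K lies on line XA with XK:KA = 1:2 ⇒ K = (2/3, 0)
2. F is where the line through G parallel to MA meets line KM ⇒ F = (2, -2)
F = K + t·(M−K) with t = -2, so KF:FM = t:(1−t) = -2:3

KF:FM = -2/3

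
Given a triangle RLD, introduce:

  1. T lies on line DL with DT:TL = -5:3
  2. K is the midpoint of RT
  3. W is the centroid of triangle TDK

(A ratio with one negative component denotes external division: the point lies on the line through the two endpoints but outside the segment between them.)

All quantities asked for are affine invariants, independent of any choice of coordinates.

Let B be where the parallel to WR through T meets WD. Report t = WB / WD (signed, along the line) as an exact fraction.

Set R = (0, 0), L = (1, 0), D = (0, 1); any affine frame gives the same invariant.
1. T lies on line DL with DT:TL = -5:3 ⇒ T = (5/2, -3/2)
2. K is the midpoint of RT ⇒ K = (5/4, -3/4)
3. W is the centroid of triangle TDK ⇒ W = (5/4, -5/12)
through T parallel to WR: direction (-5/4, 5/12); meets WD at B = (25/12, -49/36)
B = W + t·(D−W) with t = -2/3

t = -2/3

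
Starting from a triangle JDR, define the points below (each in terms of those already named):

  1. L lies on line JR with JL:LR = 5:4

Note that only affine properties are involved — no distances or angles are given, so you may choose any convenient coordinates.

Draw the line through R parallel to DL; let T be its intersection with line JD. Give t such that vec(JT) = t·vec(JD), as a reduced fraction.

t = 9/5

Work in coordinates with J = (0, 0), D = (1, 0), R = (0, 1).
1. L lies on line JR with JL:LR = 5:4 ⇒ L = (0, 5/9)
through R parallel to DL: direction (-1, 5/9); meets JD at T = (9/5, 0)
T = J + t·(D−J) with t = 9/5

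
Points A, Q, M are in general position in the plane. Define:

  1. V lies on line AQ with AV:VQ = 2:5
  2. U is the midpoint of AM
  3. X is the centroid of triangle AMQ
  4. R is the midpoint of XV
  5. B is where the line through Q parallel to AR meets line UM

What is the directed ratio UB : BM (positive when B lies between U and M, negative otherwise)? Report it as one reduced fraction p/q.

Choose coordinates A = (0, 0), Q = (1, 0), M = (0, 1).
1. V lies on line AQ with AV:VQ = 2:5 ⇒ V = (2/7, 0)
2. U is the midpoint of AM ⇒ U = (0, 1/2)
3. X is the centroid of triangle AMQ ⇒ X = (1/3, 1/3)
4. R is the midpoint of XV ⇒ R = (13/42, 1/6)
5. B is where the line through Q parallel to AR meets line UM ⇒ B = (0, -7/13)
B = U + t·(M−U) with t = -27/13, so UB:BM = t:(1−t) = -27/13:40/13

UB:BM = -27/40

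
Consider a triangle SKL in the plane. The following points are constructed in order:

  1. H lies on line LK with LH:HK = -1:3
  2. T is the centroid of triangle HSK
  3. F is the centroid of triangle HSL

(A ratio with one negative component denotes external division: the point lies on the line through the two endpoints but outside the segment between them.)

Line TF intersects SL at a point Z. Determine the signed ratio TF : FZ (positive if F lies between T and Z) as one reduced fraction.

Assign S = (0, 0), K = (1, 0), L = (0, 1) — the answer is frame-independent, so this choice is without loss of generality.
1. H lies on line LK with LH:HK = -1:3 ⇒ H = (-1/2, 3/2)
2. T is the centroid of triangle HSK ⇒ T = (1/6, 1/2)
3. F is the centroid of triangle HSL ⇒ F = (-1/6, 5/6)
line TF meets SL at Z = (0, 2/3)
F = T + t·(Z−T) with t = 2, so TF:FZ = 2:-1

TF:FZ = -2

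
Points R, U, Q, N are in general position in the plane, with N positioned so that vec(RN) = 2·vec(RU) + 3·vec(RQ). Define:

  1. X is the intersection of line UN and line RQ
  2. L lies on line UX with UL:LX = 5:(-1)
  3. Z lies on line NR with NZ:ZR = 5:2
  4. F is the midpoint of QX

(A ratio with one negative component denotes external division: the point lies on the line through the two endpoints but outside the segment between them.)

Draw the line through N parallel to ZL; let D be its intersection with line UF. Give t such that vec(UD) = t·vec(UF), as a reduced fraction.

t = -30/53

Choose coordinates R = (0, 0), U = (1, 0), Q = (0, 1), N = (2, 3).
1. X is the intersection of line UN and line RQ ⇒ X = (0, -3)
2. L lies on line UX with UL:LX = 5:(-1) ⇒ L = (-1/4, -15/4)
3. Z lies on line NR with NZ:ZR = 5:2 ⇒ Z = (4/7, 6/7)
4. F is the midpoint of QX ⇒ F = (0, -1)
through N parallel to ZL: direction (-23/28, -129/28); meets UF at D = (83/53, 30/53)
D = U + t·(F−U) with t = -30/53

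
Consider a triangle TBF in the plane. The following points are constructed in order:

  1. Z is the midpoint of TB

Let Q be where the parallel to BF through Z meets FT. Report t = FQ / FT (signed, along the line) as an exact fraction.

t = 1/2

Set T = (0, 0), B = (1, 0), F = (0, 1); any affine frame gives the same invariant.
1. Z is the midpoint of TB ⇒ Z = (1/2, 0)
through Z parallel to BF: direction (-1, 1); meets FT at Q = (0, 1/2)
Q = F + t·(T−F) with t = 1/2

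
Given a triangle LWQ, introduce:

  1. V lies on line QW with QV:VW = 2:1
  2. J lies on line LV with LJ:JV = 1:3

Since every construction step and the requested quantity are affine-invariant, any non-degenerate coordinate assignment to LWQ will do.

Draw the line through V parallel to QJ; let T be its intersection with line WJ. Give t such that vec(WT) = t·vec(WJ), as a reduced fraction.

Choose coordinates L = (0, 0), W = (1, 0), Q = (0, 1).
1. V lies on line QW with QV:VW = 2:1 ⇒ V = (2/3, 1/3)
2. J lies on line LV with LJ:JV = 1:3 ⇒ J = (1/6, 1/12)
through V parallel to QJ: direction (1/6, -11/12); meets WJ at T = (13/18, 1/36)
T = W + t·(J−W) with t = 1/3

t = 1/3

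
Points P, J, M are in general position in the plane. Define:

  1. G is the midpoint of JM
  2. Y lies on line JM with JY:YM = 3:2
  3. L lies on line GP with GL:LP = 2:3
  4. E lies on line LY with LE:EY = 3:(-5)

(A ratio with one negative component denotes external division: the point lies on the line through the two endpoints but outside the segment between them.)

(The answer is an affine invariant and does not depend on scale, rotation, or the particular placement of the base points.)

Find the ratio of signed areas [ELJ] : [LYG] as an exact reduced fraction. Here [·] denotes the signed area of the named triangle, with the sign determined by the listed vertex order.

Work in coordinates with P = (0, 0), J = (1, 0), M = (0, 1).
1. G is the midpoint of JM ⇒ G = (1/2, 1/2)
2. Y lies on line JM with JY:YM = 3:2 ⇒ Y = (2/5, 3/5)
3. L lies on line GP with GL:LP = 2:3 ⇒ L = (3/10, 3/10)
4. E lies on line LY with LE:EY = 3:(-5) ⇒ E = (3/20, -3/20)
2·[ELJ] = -9/25, 2·[LYG] = -1/25
[ELJ]:[LYG] = -9/25:-1/25 = 9

[ELJ]:[LYG] = 9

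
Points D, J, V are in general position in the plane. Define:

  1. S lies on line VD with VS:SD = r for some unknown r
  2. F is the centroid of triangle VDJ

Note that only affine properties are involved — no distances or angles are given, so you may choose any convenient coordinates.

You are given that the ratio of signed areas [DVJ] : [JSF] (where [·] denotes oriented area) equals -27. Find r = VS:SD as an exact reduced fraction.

Assign D = (0, 0), J = (1, 0), V = (0, 1) — the answer is frame-independent, so this choice is without loss of generality.
1. With VS:SD = r, write λ = r/(r+1) so S = V + λ·(D−V); S is affine-linear in λ
2. F is the centroid of triangle VDJ ⇒ F = (1/3, 1/3)
Every point depending on S is an affine combination of S and λ-independent points, so each such coordinate is linear in λ; the λ² term in each signed area is a multiple of (D−V)×(D−V) = 0, so 2·[DVJ] and 2·[JSF] are each linear in λ. Evaluating at λ=0 and λ=1:
  2·[DVJ] = -1,   2·[JSF] = -2/3·λ + 1/3
So [DVJ]:[JSF] = (-1) / (-2/3·λ + 1/3). Setting this equal to -27:
  -1 = -27·(-2/3·λ + 1/3)  ⇒  λ = 4/9
Then r = λ/(1−λ) = (4/9)/(5/9) = 4/5. Check: with r = 4/5, S = (0, 5/9) and [DVJ]:[JSF] = -27 as required.

r = 4/5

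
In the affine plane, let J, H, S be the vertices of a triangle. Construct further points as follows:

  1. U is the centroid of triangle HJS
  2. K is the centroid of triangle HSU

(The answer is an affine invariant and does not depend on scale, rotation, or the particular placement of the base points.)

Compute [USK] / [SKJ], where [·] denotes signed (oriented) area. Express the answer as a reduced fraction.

Assign J = (0, 0), H = (1, 0), S = (0, 1) — the answer is frame-independent, so this choice is without loss of generality.
1. U is the centroid of triangle HJS ⇒ U = (1/3, 1/3)
2. K is the centroid of triangle HSU ⇒ K = (4/9, 4/9)
2·[USK] = -1/9, 2·[SKJ] = -4/9
[USK]:[SKJ] = -1/9:-4/9 = 1/4

[USK]:[SKJ] = 1/4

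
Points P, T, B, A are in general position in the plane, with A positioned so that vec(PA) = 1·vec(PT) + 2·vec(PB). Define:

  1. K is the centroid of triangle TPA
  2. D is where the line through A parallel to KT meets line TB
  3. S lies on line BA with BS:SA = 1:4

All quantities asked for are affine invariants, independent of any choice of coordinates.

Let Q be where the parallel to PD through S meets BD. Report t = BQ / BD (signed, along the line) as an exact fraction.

t = -1/3

Set P = (0, 0), T = (1, 0), B = (0, 1), A = (1, 2); any affine frame gives the same invariant.
1. K is the centroid of triangle TPA ⇒ K = (2/3, 2/3)
2. D is where the line through A parallel to KT meets line TB ⇒ D = (3, -2)
3. S lies on line BA with BS:SA = 1:4 ⇒ S = (1/5, 6/5)
through S parallel to PD: direction (3, -2); meets BD at Q = (-1, 2)
Q = B + t·(D−B) with t = -1/3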